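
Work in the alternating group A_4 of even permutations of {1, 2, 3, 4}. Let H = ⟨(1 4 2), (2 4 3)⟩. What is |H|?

12

|⟨(1 4 2)⟩| = 3 and |⟨(2 4 3)⟩| = 3, so |H| is a multiple of lcm(3, 3) = 3 and divides |G| = 12.
Closing {(1 4 2), (2 4 3)} under the group operation gives all of G, so |H| = 12.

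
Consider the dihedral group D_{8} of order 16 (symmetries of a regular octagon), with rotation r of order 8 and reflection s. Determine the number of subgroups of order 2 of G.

|G| = 16 and 2 | 16, so subgroups of order 2 are possible by Lagrange.
The subgroups of order 2 are: {e, r^2s}; {e, r^3s}; {e, r^4}; {e, r^4s}; … (9 in all).
So G has 9 subgroups of order 2.

9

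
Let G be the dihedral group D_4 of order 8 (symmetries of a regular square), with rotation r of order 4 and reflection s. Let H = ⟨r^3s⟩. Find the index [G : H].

|⟨r^3s⟩| = 2 and |G| = 8.
By Lagrange, [G : H] = |G|/|H| = 8/2 = 4.

4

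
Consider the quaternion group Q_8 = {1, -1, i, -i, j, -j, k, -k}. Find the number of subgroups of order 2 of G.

1

|G| = 8 and 2 | 8, so subgroups of order 2 are possible by Lagrange.
The subgroups of order 2 are: {1, -1}.
So G has 1 subgroup of order 2.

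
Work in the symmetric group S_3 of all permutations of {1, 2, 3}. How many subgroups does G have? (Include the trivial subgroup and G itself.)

6

|G| = 6, so by Lagrange every subgroup order divides 6. Divisors: 1, 2, 3, 6.
Subgroups by order — order 1: 1; order 2: 3; order 3: 1; order 6: 1.
Total: 1 + 3 + 1 + 1 = 6.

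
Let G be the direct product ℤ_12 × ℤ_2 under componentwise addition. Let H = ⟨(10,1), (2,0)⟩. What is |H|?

12

|⟨(10,1)⟩| = 6 and |⟨(2,0)⟩| = 6, so |H| is a multiple of lcm(6, 6) = 6 and divides |G| = 24.
Closing under the operation: H = {(0,0), (0,1), (2,0), (2,1), (4,0), (4,1), (6,0), (6,1), (8,0), (8,1), (10,0), (10,1)}, so |H| = 12.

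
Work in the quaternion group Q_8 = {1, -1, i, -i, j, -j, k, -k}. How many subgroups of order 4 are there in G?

|G| = 8 and 4 | 8, so subgroups of order 4 are possible by Lagrange.
The subgroups of order 4 are: {1, -1, i, -i}; {1, -1, j, -j}; {1, -1, k, -k}.
So G has 3 subgroups of order 4.

3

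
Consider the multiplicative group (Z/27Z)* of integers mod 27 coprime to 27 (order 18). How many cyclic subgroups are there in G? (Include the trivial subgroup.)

6

A cyclic subgroup of order d is generated by each of its φ(d) elements of order d, so the cyclic subgroups of order d number (#elements of order d)/φ(d).
Cyclic subgroups by order — order 1: 1; order 2: 1; order 3: 1; order 6: 1; order 9: 1; order 18: 1.
Total: 6.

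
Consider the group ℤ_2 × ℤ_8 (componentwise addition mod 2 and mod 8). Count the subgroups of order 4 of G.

3

|G| = 16 and 4 | 16, so subgroups of order 4 are possible by Lagrange.
The subgroups of order 4 are: {(0,0), (0,2), (0,4), (0,6)}; {(0,0), (0,4), (1,0), (1,4)}; {(0,0), (0,4), (1,2), (1,6)}.
So G has 3 subgroups of order 4.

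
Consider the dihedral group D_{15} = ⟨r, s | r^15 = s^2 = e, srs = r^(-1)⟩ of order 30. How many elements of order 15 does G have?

8

The elements of order 15 are: r, r^2, r^4, r^7, r^8, r^11, r^13, r^14.
That's 8.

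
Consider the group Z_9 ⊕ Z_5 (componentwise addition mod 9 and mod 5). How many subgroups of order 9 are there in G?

|G| = 45 and 9 | 45, so subgroups of order 9 are possible by Lagrange.
The subgroups of order 9 are: {(0,0), (1,0), (2,0), (3,0), (4,0), (5,0), (6,0), (7,0), (8,0)}.
So G has 1 subgroup of order 9.

1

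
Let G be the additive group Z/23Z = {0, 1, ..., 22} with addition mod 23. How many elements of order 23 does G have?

22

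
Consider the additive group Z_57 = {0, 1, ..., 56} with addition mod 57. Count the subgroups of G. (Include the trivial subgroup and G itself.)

4

Subgroups of the cyclic group Z_57 correspond bijectively to divisors of 57.
Divisors of 57: 1, 3, 19, 57.
So Z_57 has 4 subgroups.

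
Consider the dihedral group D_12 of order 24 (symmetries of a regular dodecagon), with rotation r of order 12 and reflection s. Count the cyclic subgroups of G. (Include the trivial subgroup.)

18

Each element a generates a cyclic subgroup ⟨a⟩; distinct elements may generate the same one (a cyclic group of order d has φ(d) generators).
Cyclic subgroups by order — order 1: 1; order 2: 13; order 3: 1; order 4: 1; order 6: 1; order 12: 1.
Total: 18.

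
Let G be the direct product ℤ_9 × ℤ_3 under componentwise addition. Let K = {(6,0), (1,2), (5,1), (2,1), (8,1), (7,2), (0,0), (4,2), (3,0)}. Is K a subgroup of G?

|K| = 9 divides |G| = 27, consistent with Lagrange.
K contains the identity, every element's inverse is in K, and K is closed under +: it is a subgroup.
In fact K = ⟨(1,2)⟩.

Yes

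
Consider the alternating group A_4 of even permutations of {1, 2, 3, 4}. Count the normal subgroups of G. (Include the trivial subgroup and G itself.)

3

G has 10 subgroups. Checking conjugation-invariance by order — order 1: 1/1 normal; order 2: 0/3 normal; order 3: 0/4 normal; order 4: 1/1 normal; order 12: 1/1 normal.
Total normal subgroups: 3.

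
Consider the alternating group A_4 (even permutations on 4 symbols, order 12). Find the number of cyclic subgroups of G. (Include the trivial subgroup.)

8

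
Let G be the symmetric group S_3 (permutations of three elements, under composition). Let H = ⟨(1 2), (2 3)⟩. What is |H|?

|⟨(1 2)⟩| = 2 and |⟨(2 3)⟩| = 2, so |H| is a multiple of lcm(2, 2) = 2 and divides |G| = 6.
Closing {(1 2), (2 3)} under the group operation gives all of G, so |H| = 6.

6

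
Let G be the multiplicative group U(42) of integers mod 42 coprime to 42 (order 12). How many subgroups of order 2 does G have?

3

|G| = 12 and 2 | 12, so subgroups of order 2 are possible by Lagrange.
The subgroups of order 2 are: {1, 13}; {1, 29}; {1, 41}.
So G has 3 subgroups of order 2.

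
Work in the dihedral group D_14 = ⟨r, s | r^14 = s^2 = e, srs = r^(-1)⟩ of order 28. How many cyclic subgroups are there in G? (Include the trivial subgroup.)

18

A cyclic subgroup of order d is generated by each of its φ(d) elements of order d, so the cyclic subgroups of order d number (#elements of order d)/φ(d).
Cyclic subgroups by order — order 1: 1; order 2: 15; order 7: 1; order 14: 1.
Total: 18.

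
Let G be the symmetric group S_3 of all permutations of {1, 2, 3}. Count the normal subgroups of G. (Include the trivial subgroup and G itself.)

3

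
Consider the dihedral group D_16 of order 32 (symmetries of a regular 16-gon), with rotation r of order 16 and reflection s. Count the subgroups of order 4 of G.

9

|G| = 32 and 4 | 32, so subgroups of order 4 are possible by Lagrange.
The subgroups of order 4 are: {e, r^8, r^2s, r^10s}; {e, r^8, r^3s, r^11s}; {e, r^4, r^8, r^12}; {e, r^8, r^4s, r^12s}; … (9 in all).
So G has 9 subgroups of order 4.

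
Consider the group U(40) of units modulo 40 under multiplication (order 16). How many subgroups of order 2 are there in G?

7

|G| = 16 and 2 | 16, so subgroups of order 2 are possible by Lagrange.
The subgroups of order 2 are: {1, 11}; {1, 19}; {1, 21}; {1, 29}; … (7 in all).
So G has 7 subgroups of order 2.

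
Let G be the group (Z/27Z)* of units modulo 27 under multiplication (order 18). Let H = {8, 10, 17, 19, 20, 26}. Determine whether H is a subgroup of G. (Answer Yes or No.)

The identity 1 ∉ H, so H is not a subgroup.

No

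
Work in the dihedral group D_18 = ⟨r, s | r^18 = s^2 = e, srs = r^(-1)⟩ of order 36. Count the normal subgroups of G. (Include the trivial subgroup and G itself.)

9

G has 45 subgroups. Checking conjugation-invariance by order — order 1: 1/1 normal; order 2: 1/19 normal; order 3: 1/1 normal; order 4: 0/9 normal; order 6: 1/7 normal; order 9: 1/1 normal; order 12: 0/3 normal; order 18: 3/3 normal; order 36: 1/1 normal.
Total normal subgroups: 9.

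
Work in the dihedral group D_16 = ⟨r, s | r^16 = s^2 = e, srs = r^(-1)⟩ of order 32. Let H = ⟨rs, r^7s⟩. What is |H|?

|⟨rs⟩| = 2 and |⟨r^7s⟩| = 2, so |H| is a multiple of lcm(2, 2) = 2 and divides |G| = 32.
Closing under the operation: H = {e, r^2, r^4, r^6, r^8, r^10, r^12, r^14, rs, r^3s, r^5s, r^7s, r^9s, r^11s, r^13s, r^15s}, so |H| = 16.

16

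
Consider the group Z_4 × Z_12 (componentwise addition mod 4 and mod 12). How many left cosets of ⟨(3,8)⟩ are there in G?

4

|⟨(3,8)⟩| = 12 and |G| = 48.
By Lagrange, [G : H] = |G|/|H| = 48/12 = 4.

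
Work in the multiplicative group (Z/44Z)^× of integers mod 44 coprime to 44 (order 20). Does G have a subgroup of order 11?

No

11 does not divide |G| = 20, so by Lagrange no subgroup of order 11 exists.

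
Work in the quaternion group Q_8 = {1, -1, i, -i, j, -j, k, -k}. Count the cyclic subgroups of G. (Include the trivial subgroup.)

Each element a generates a cyclic subgroup ⟨a⟩; distinct elements may generate the same one (a cyclic group of order d has φ(d) generators).
Cyclic subgroups by order — order 1: 1; order 2: 1; order 4: 3.
Total: 5.

5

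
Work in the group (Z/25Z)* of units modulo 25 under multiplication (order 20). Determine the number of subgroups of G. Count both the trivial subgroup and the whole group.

|G| = 20, so by Lagrange every subgroup order divides 20. Divisors: 1, 2, 4, 5, 10, 20.
Subgroups by order — order 1: 1; order 2: 1; order 4: 1; order 5: 1; order 10: 1; order 20: 1.
Total: 1 + 1 + 1 + 1 + 1 + 1 = 6.

6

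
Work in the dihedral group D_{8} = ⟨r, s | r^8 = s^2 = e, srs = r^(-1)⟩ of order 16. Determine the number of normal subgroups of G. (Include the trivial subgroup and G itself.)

7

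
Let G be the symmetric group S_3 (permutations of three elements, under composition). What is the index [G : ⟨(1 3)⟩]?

3

|⟨(1 3)⟩| = 2 and |G| = 6.
By Lagrange, [G : H] = |G|/|H| = 6/2 = 3.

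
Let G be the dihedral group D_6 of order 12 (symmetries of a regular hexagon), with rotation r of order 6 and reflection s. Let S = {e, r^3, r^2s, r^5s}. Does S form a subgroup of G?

|S| = 4 divides |G| = 12, consistent with Lagrange.
S contains the identity, every element's inverse is in S, and S is closed under ·: it is a subgroup.

Yes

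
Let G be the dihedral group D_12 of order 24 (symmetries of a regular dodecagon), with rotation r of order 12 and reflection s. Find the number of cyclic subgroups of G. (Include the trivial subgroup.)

Each element a generates a cyclic subgroup ⟨a⟩; distinct elements may generate the same one (a cyclic group of order d has φ(d) generators).
Cyclic subgroups by order — order 1: 1; order 2: 13; order 3: 1; order 4: 1; order 6: 1; order 12: 1.
Total: 18.

18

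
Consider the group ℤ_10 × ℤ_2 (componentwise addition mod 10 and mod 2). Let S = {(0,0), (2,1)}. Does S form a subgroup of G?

(2,1) ∈ S but its inverse (8,1) ∉ S, so S is not a subgroup.

No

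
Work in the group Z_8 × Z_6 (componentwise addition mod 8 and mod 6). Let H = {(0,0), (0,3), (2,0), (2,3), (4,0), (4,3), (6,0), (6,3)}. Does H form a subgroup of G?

Yes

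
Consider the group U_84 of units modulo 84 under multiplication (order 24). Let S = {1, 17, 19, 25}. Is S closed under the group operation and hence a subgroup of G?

17 ∈ S but its inverse 5 ∉ S, so S is not a subgroup.

No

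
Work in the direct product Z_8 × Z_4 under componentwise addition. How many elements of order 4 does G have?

12

An element (a,b) has order lcm(ord(a), ord(b)); count pairs with lcm equal to 4.
Enumerating gives 12 such elements.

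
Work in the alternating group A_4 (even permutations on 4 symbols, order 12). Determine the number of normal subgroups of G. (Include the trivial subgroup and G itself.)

3

G has 10 subgroups. Checking conjugation-invariance by order — order 1: 1/1 normal; order 2: 0/3 normal; order 3: 0/4 normal; order 4: 1/1 normal; order 12: 1/1 normal.
Total normal subgroups: 3.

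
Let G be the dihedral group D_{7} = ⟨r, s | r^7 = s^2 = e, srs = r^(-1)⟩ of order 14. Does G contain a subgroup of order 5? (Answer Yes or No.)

5 does not divide |G| = 14, so by Lagrange no subgroup of order 5 exists.

No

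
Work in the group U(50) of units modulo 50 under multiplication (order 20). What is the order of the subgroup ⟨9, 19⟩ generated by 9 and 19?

10

|⟨9⟩| = 10 and |⟨19⟩| = 10, so |H| is a multiple of lcm(10, 10) = 10 and divides |G| = 20.
Closing under the operation: H = {1, 9, 11, 19, 21, 29, 31, 39, 41, 49}, so |H| = 10.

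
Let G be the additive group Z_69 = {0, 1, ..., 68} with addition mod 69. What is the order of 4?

In Z_69, the order of an element a is n/gcd(a, n).
gcd(4, 69) = 1, so |⟨4⟩| = 69/1 = 69.

69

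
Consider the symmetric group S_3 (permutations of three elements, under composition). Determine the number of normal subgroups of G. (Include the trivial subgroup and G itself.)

3

G has 6 subgroups. Checking conjugation-invariance by order — order 1: 1/1 normal; order 2: 0/3 normal; order 3: 1/1 normal; order 6: 1/1 normal.
Total normal subgroups: 3.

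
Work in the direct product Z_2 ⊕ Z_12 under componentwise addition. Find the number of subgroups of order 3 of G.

1

|G| = 24 and 3 | 24, so subgroups of order 3 are possible by Lagrange.
The subgroups of order 3 are: {(0,0), (0,4), (0,8)}.
So G has 1 subgroup of order 3.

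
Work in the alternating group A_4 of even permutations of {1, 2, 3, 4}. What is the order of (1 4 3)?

3

Computing powers of (1 4 3): the smallest k with ((1 4 3))^k = e is k = 3.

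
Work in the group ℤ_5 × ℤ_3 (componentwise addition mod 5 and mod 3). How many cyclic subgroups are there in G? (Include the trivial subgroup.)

A cyclic subgroup of order d is generated by each of its φ(d) elements of order d, so the cyclic subgroups of order d number (#elements of order d)/φ(d).
Cyclic subgroups by order — order 1: 1; order 3: 1; order 5: 1; order 15: 1.
Total: 4.

4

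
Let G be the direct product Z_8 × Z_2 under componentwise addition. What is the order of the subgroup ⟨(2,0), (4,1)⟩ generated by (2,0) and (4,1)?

8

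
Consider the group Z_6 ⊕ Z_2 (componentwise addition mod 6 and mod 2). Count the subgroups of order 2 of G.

3

|G| = 12 and 2 | 12, so subgroups of order 2 are possible by Lagrange.
The subgroups of order 2 are: {(0,0), (0,1)}; {(0,0), (3,0)}; {(0,0), (3,1)}.
So G has 3 subgroups of order 2.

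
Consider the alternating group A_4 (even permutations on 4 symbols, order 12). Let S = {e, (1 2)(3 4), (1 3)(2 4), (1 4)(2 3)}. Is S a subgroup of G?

Yes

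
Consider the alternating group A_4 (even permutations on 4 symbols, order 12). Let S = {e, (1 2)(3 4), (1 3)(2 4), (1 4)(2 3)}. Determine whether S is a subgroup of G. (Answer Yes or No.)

Yes

|S| = 4 divides |G| = 12, consistent with Lagrange.
S contains the identity, every element's inverse is in S, and S is closed under ∘: it is a subgroup.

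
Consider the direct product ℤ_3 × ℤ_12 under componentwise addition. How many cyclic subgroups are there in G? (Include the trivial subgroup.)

A cyclic subgroup of order d is generated by each of its φ(d) elements of order d, so the cyclic subgroups of order d number (#elements of order d)/φ(d).
Cyclic subgroups by order — order 1: 1; order 2: 1; order 3: 4; order 4: 1; order 6: 4; order 12: 4.
Total: 15.

15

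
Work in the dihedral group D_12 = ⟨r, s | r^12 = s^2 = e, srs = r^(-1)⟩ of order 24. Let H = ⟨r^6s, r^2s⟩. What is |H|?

|⟨r^6s⟩| = 2 and |⟨r^2s⟩| = 2, so |H| is a multiple of lcm(2, 2) = 2 and divides |G| = 24.
Closing under the operation: H = {e, r^4, r^8, r^2s, r^6s, r^10s}, so |H| = 6.

6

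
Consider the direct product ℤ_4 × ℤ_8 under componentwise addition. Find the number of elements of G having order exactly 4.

An element (a,b) has order lcm(ord(a), ord(b)); count pairs with lcm equal to 4.
Enumerating gives 12 such elements.

12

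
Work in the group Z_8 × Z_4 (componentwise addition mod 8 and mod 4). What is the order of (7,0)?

The order of (7,0) in Z_8 × Z_4 is lcm(ord(7) in Z_8, ord(0) in Z_4).
ord(7) = 8 and ord(0) = 1, so |⟨(7,0)⟩| = lcm(8, 1) = 8.

8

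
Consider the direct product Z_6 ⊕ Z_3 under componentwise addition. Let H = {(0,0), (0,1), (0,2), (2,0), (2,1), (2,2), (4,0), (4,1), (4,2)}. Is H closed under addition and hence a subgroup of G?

|H| = 9 divides |G| = 18, consistent with Lagrange.
H contains the identity, every element's inverse is in H, and H is closed under +: it is a subgroup.

Yes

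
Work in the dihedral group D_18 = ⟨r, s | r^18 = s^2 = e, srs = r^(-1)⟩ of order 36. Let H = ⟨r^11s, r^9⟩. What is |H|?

|⟨r^11s⟩| = 2 and |⟨r^9⟩| = 2, so |H| is a multiple of lcm(2, 2) = 2 and divides |G| = 36.
Closing under the operation: H = {e, r^9, r^2s, r^11s}, so |H| = 4.

4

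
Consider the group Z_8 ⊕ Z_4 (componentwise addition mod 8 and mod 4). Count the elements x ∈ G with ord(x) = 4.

An element (a,b) has order lcm(ord(a), ord(b)); count pairs with lcm equal to 4.
Enumerating gives 12 such elements.

12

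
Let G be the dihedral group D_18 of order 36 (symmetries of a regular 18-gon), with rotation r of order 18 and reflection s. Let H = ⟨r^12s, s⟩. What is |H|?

6

|⟨r^12s⟩| = 2 and |⟨s⟩| = 2, so |H| is a multiple of lcm(2, 2) = 2 and divides |G| = 36.
Closing under the operation: H = {e, r^6, r^12, s, r^6s, r^12s}, so |H| = 6.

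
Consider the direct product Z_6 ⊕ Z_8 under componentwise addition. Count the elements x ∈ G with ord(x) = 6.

6

An element (a,b) has order lcm(ord(a), ord(b)); count pairs with lcm equal to 6.
Enumerating gives 6 such elements.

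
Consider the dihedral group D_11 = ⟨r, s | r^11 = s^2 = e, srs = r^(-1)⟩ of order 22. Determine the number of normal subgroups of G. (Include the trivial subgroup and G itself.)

3

G has 14 subgroups. Checking conjugation-invariance by order — order 1: 1/1 normal; order 2: 0/11 normal; order 11: 1/1 normal; order 22: 1/1 normal.
Total normal subgroups: 3.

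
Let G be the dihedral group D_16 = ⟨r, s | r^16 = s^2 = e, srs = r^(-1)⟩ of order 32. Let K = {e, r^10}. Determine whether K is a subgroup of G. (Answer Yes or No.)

No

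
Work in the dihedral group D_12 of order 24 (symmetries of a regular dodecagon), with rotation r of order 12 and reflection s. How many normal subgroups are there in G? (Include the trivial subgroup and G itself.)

G has 34 subgroups. Checking conjugation-invariance by order — order 1: 1/1 normal; order 2: 1/13 normal; order 3: 1/1 normal; order 4: 1/7 normal; order 6: 1/5 normal; order 8: 0/3 normal; order 12: 3/3 normal; order 24: 1/1 normal.
Total normal subgroups: 9.

9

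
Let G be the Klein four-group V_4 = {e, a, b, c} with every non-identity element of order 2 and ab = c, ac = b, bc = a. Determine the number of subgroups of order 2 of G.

3

|G| = 4 and 2 | 4, so subgroups of order 2 are possible by Lagrange.
The subgroups of order 2 are: {e, a}; {e, b}; {e, c}.
So G has 3 subgroups of order 2.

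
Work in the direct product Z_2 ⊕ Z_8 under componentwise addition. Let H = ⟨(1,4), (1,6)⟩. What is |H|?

8

|⟨(1,4)⟩| = 2 and |⟨(1,6)⟩| = 4, so |H| is a multiple of lcm(2, 4) = 4 and divides |G| = 16.
Closing under the operation: H = {(0,0), (0,2), (0,4), (0,6), (1,0), (1,2), (1,4), (1,6)}, so |H| = 8.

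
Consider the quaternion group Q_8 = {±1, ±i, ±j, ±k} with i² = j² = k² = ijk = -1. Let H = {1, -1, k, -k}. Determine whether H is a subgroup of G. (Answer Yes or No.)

|H| = 4 divides |G| = 8, consistent with Lagrange.
H contains the identity, every element's inverse is in H, and H is closed under ·: it is a subgroup.
In fact H = ⟨-k⟩.

Yes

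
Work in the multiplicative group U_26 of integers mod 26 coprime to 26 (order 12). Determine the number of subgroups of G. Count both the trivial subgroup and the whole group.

|G| = 12, so by Lagrange every subgroup order divides 12. Divisors: 1, 2, 3, 4, 6, 12.
Subgroups by order — order 1: 1; order 2: 1; order 3: 1; order 4: 1; order 6: 1; order 12: 1.
Total: 1 + 1 + 1 + 1 + 1 + 1 = 6.

6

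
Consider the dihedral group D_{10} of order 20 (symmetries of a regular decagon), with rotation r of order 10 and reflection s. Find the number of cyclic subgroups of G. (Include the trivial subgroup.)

14

A cyclic subgroup of order d is generated by each of its φ(d) elements of order d, so the cyclic subgroups of order d number (#elements of order d)/φ(d).
Cyclic subgroups by order — order 1: 1; order 2: 11; order 5: 1; order 10: 1.
Total: 14.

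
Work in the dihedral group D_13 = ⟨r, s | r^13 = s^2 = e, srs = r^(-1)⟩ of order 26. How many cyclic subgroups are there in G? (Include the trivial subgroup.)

15

Each element a generates a cyclic subgroup ⟨a⟩; distinct elements may generate the same one (a cyclic group of order d has φ(d) generators).
Cyclic subgroups by order — order 1: 1; order 2: 13; order 13: 1.
Total: 15.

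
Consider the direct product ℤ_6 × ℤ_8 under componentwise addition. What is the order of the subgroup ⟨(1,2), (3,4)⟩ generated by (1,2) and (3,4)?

24

|⟨(1,2)⟩| = 12 and |⟨(3,4)⟩| = 2, so |H| is a multiple of lcm(12, 2) = 12 and divides |G| = 48.
Closing under the operation: H = {(0,0), (0,2), (0,4), (0,6), (1,0), (1,2), (1,4), (1,6), (2,0), (2,2), (2,4), (2,6), (3,0), (3,2), (3,4), (3,6), (4,0), (4,2), (4,4), (4,6), (5,0), (5,2), (5,4), (5,6)}, so |H| = 24.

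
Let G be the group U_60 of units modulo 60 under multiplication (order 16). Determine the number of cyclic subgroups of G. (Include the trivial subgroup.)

A cyclic subgroup of order d is generated by each of its φ(d) elements of order d, so the cyclic subgroups of order d number (#elements of order d)/φ(d).
Cyclic subgroups by order — order 1: 1; order 2: 7; order 4: 4.
Total: 12.

12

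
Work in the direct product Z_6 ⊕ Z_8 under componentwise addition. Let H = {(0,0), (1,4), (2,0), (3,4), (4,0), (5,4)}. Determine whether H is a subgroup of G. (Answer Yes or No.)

Yes

|H| = 6 divides |G| = 48, consistent with Lagrange.
H contains the identity, every element's inverse is in H, and H is closed under +: it is a subgroup.
In fact H = ⟨(5,4)⟩.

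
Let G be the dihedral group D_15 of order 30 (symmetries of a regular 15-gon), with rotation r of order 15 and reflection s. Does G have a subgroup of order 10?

Yes

10 | 30. A subgroup of order 10 is {e, r^3, r^6, r^9, r^12, rs, r^4s, r^7s, r^10s, r^13s}.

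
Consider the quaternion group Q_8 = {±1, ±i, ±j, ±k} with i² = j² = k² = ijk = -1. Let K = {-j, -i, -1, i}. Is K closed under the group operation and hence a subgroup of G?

The identity 1 ∉ K, so K is not a subgroup.

No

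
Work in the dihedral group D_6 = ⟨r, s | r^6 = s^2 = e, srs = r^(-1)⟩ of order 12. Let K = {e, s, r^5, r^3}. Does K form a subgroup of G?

r^5 ∈ K but its inverse r ∉ K, so K is not a subgroup.

No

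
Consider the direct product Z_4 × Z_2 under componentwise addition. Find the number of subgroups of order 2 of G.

|G| = 8 and 2 | 8, so subgroups of order 2 are possible by Lagrange.
The subgroups of order 2 are: {(0,0), (0,1)}; {(0,0), (2,0)}; {(0,0), (2,1)}.
So G has 3 subgroups of order 2.

3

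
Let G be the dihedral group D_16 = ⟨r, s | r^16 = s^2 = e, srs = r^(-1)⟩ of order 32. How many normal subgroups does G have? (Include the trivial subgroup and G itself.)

8

G has 36 subgroups. Checking conjugation-invariance by order — order 1: 1/1 normal; order 2: 1/17 normal; order 4: 1/9 normal; order 8: 1/5 normal; order 16: 3/3 normal; order 32: 1/1 normal.
Total normal subgroups: 8.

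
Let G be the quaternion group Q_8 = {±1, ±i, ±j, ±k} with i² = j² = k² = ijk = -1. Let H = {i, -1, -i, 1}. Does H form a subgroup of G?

|H| = 4 divides |G| = 8, consistent with Lagrange.
H contains the identity, every element's inverse is in H, and H is closed under ·: it is a subgroup.
In fact H = ⟨-i⟩.

Yes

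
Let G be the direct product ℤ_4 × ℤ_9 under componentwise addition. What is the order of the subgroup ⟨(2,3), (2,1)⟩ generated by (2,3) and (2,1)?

|⟨(2,3)⟩| = 6 and |⟨(2,1)⟩| = 18, so |H| is a multiple of lcm(6, 18) = 18 and divides |G| = 36.
Closing under the operation: H = {(0,0), (0,1), (0,2), (0,3), (0,4), (0,5), (0,6), (0,7), (0,8), (2,0), (2,1), (2,2), (2,3), (2,4), (2,5), (2,6), (2,7), (2,8)}, so |H| = 18.

18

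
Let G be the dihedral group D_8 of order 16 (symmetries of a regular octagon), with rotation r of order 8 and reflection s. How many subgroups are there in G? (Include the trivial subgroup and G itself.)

19

|G| = 16, so by Lagrange every subgroup order divides 16. Divisors: 1, 2, 4, 8, 16.
Subgroups by order — order 1: 1; order 2: 9; order 4: 5; order 8: 3; order 16: 1.
Total: 1 + 9 + 5 + 3 + 1 = 19.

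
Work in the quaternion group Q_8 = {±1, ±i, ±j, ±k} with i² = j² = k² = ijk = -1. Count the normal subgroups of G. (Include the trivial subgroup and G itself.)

G has 6 subgroups. Checking conjugation-invariance by order — order 1: 1/1 normal; order 2: 1/1 normal; order 4: 3/3 normal; order 8: 1/1 normal.
Total normal subgroups: 6.

6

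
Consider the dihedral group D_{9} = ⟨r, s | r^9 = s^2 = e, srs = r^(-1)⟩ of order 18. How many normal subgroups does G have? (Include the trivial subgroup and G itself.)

G has 16 subgroups. Checking conjugation-invariance by order — order 1: 1/1 normal; order 2: 0/9 normal; order 3: 1/1 normal; order 6: 0/3 normal; order 9: 1/1 normal; order 18: 1/1 normal.
Total normal subgroups: 4.

4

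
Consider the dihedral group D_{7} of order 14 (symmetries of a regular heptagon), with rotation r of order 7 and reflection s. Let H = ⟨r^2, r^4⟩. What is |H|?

7

|⟨r^2⟩| = 7 and |⟨r^4⟩| = 7, so |H| is a multiple of lcm(7, 7) = 7 and divides |G| = 14.
Closing under the operation: H = {e, r, r^2, r^3, r^4, r^5, r^6}, so |H| = 7.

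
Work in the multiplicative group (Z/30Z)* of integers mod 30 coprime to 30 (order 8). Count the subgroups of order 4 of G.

|G| = 8 and 4 | 8, so subgroups of order 4 are possible by Lagrange.
The subgroups of order 4 are: {1, 11, 19, 29}; {1, 7, 13, 19}; {1, 17, 19, 23}.
So G has 3 subgroups of order 4.

3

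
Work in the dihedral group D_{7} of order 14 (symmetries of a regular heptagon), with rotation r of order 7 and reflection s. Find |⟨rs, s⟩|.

14

|⟨rs⟩| = 2 and |⟨s⟩| = 2, so |H| is a multiple of lcm(2, 2) = 2 and divides |G| = 14.
Closing {rs, s} under the group operation gives all of G, so |H| = 14.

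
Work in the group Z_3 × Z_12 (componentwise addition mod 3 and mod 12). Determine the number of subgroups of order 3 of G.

4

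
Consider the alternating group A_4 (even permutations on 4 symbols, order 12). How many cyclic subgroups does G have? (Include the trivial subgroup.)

8

Each element a generates a cyclic subgroup ⟨a⟩; distinct elements may generate the same one (a cyclic group of order d has φ(d) generators).
Cyclic subgroups by order — order 1: 1; order 2: 3; order 3: 4.
Total: 8.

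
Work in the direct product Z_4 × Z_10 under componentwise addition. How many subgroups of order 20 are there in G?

3

|G| = 40 and 20 | 40, so subgroups of order 20 are possible by Lagrange.
The subgroups of order 20 are: {(0,0), (0,1), (0,2), (0,3), (0,4), (0,5), (0,6), (0,7), (0,8), (0,9), (2,0), (2,1), (2,2), (2,3), (2,4), (2,5), (2,6), (2,7), (2,8), (2,9)}; {(0,0), (0,2), (0,4), (0,6), (0,8), (1,0), (1,2), (1,4), (1,6), (1,8), (2,0), (2,2), (2,4), (2,6), (2,8), (3,0), (3,2), (3,4), (3,6), (3,8)}; {(0,0), (0,2), (0,4), (0,6), (0,8), (1,1), (1,3), (1,5), (1,7), (1,9), (2,0), (2,2), (2,4), (2,6), (2,8), (3,1), (3,3), (3,5), (3,7), (3,9)}.
So G has 3 subgroups of order 20.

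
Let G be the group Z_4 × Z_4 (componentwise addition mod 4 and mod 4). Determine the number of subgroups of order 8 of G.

|G| = 16 and 8 | 16, so subgroups of order 8 are possible by Lagrange.
The subgroups of order 8 are: {(0,0), (0,1), (0,2), (0,3), (2,0), (2,1), (2,2), (2,3)}; {(0,0), (0,2), (1,0), (1,2), (2,0), (2,2), (3,0), (3,2)}; {(0,0), (0,2), (1,1), (1,3), (2,0), (2,2), (3,1), (3,3)}.
So G has 3 subgroups of order 8.

3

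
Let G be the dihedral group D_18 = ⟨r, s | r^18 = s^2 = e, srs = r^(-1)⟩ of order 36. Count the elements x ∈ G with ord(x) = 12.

No element of G has order 12 (even though 12 | 36).

0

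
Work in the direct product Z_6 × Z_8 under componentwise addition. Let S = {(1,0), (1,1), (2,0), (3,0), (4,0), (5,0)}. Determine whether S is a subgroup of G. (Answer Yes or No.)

No

The identity (0,0) ∉ S, so S is not a subgroup.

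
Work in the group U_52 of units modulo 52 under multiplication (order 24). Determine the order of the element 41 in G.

12

Compute successive powers of 41 mod 52: 41, 17, 21, 29, 45, 25, 37, 9, …; 41^12 ≡ 1 (mod 52).
So |⟨41⟩| = 12.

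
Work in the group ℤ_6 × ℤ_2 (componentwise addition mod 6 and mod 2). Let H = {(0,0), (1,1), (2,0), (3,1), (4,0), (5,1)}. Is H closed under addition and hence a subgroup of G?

Yes

|H| = 6 divides |G| = 12, consistent with Lagrange.
H contains the identity, every element's inverse is in H, and H is closed under +: it is a subgroup.
In fact H = ⟨(1,1)⟩.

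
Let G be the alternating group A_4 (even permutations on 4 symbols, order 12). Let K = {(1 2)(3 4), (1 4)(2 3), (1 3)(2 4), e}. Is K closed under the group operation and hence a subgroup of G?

Yes

|K| = 4 divides |G| = 12, consistent with Lagrange.
K contains the identity, every element's inverse is in K, and K is closed under ∘: it is a subgroup.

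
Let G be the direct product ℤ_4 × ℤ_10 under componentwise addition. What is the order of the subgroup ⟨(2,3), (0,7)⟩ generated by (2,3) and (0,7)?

20

|⟨(2,3)⟩| = 10 and |⟨(0,7)⟩| = 10, so |H| is a multiple of lcm(10, 10) = 10 and divides |G| = 40.
Closing under the operation: H = {(0,0), (0,1), (0,2), (0,3), (0,4), (0,5), (0,6), (0,7), (0,8), (0,9), (2,0), (2,1), (2,2), (2,3), (2,4), (2,5), (2,6), (2,7), (2,8), (2,9)}, so |H| = 20.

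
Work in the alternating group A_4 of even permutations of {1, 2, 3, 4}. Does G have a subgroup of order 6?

No

6 | 12, so Lagrange does not rule it out; but checking all subgroups of G, none has order 6.
(A_4 is the standard example that the converse of Lagrange fails.)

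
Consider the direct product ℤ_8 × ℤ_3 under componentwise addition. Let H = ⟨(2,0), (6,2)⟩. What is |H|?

12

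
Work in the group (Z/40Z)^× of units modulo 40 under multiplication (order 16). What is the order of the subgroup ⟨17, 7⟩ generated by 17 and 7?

8

|⟨17⟩| = 4 and |⟨7⟩| = 4, so |H| is a multiple of lcm(4, 4) = 4 and divides |G| = 16.
Closing under the operation: H = {1, 7, 9, 17, 23, 31, 33, 39}, so |H| = 8.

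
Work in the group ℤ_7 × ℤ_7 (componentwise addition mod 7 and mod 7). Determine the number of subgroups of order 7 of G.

|G| = 49 and 7 | 49, so subgroups of order 7 are possible by Lagrange.
The subgroups of order 7 are: {(0,0), (0,1), (0,2), (0,3), (0,4), (0,5), (0,6)}; {(0,0), (1,0), (2,0), (3,0), (4,0), (5,0), (6,0)}; {(0,0), (1,1), (2,2), (3,3), (4,4), (5,5), (6,6)}; {(0,0), (1,2), (2,4), (3,6), (4,1), (5,3), (6,5)}; … (8 in all).
So G has 8 subgroups of order 7.

8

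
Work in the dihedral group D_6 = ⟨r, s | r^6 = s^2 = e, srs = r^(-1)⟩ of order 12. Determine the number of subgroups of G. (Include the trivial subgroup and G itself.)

|G| = 12, so by Lagrange every subgroup order divides 12. Divisors: 1, 2, 3, 4, 6, 12.
Subgroups by order — order 1: 1; order 2: 7; order 3: 1; order 4: 3; order 6: 3; order 12: 1.
Total: 1 + 7 + 1 + 3 + 3 + 1 = 16.

16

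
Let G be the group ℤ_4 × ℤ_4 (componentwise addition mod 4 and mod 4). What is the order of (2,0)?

2

The order of (2,0) in Z_4 × Z_4 is lcm(ord(2) in Z_4, ord(0) in Z_4).
ord(2) = 2 and ord(0) = 1, so |⟨(2,0)⟩| = lcm(2, 1) = 2.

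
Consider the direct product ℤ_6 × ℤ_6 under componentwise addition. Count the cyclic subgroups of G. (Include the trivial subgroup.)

20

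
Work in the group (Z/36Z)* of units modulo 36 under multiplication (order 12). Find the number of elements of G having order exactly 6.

6

The elements of order 6 are: 5, 7, 11, 23, 29, 31.
That's 6.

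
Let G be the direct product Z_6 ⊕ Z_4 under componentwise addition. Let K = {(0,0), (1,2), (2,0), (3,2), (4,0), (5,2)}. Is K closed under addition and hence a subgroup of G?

|K| = 6 divides |G| = 24, consistent with Lagrange.
K contains the identity, every element's inverse is in K, and K is closed under +: it is a subgroup.
In fact K = ⟨(1,2)⟩.

Yes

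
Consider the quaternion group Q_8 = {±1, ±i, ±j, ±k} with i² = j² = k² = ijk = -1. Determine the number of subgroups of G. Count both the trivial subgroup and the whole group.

|G| = 8, so by Lagrange every subgroup order divides 8. Divisors: 1, 2, 4, 8.
Subgroups by order — order 1: 1; order 2: 1; order 4: 3; order 8: 1.
Total: 1 + 1 + 3 + 1 = 6.

6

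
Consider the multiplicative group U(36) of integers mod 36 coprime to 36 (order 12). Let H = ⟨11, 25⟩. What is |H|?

6

|⟨11⟩| = 6 and |⟨25⟩| = 3, so |H| is a multiple of lcm(6, 3) = 6 and divides |G| = 12.
Closing under the operation: H = {1, 11, 13, 23, 25, 35}, so |H| = 6.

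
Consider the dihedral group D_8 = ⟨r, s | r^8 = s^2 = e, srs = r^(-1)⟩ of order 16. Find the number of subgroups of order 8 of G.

3

|G| = 16 and 8 | 16, so subgroups of order 8 are possible by Lagrange.
The subgroups of order 8 are: {e, r, r^2, r^3, r^4, r^5, r^6, r^7}; {e, r^2, r^4, r^6, s, r^2s, r^4s, r^6s}; {e, r^2, r^4, r^6, rs, r^3s, r^5s, r^7s}.
So G has 3 subgroups of order 8.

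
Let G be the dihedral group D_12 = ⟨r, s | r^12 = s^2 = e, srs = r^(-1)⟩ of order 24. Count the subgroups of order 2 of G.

|G| = 24 and 2 | 24, so subgroups of order 2 are possible by Lagrange.
The subgroups of order 2 are: {e, r^10s}; {e, r^11s}; {e, r^2s}; {e, r^3s}; … (13 in all).
So G has 13 subgroups of order 2.

13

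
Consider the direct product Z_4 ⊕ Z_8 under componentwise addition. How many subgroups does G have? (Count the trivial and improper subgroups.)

22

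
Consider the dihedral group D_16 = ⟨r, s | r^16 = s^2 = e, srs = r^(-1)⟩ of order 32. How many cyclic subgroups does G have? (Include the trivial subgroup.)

21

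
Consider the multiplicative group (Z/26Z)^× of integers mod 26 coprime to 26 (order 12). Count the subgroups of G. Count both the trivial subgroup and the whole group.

6

|G| = 12, so by Lagrange every subgroup order divides 12. Divisors: 1, 2, 3, 4, 6, 12.
Subgroups by order — order 1: 1; order 2: 1; order 3: 1; order 4: 1; order 6: 1; order 12: 1.
Total: 1 + 1 + 1 + 1 + 1 + 1 = 6.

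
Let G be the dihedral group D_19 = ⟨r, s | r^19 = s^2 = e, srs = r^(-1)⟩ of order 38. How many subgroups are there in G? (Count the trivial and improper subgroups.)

|G| = 38, so by Lagrange every subgroup order divides 38. Divisors: 1, 2, 19, 38.
Subgroups by order — order 1: 1; order 2: 19; order 19: 1; order 38: 1.
Total: 1 + 19 + 1 + 1 = 22.

22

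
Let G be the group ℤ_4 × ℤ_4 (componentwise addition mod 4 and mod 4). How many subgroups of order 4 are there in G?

7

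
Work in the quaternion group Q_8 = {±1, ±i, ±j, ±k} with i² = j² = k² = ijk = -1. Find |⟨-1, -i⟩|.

|⟨-1⟩| = 2 and |⟨-i⟩| = 4, so |H| is a multiple of lcm(2, 4) = 4 and divides |G| = 8.
Closing under the operation: H = {1, -1, i, -i}, so |H| = 4.

4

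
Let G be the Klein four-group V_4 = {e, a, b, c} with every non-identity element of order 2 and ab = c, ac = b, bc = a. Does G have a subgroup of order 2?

Yes

2 | 4. A subgroup of order 2 is {e, a}.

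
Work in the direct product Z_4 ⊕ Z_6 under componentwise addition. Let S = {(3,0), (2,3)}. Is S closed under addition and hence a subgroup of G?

No

The identity (0,0) ∉ S, so S is not a subgroup.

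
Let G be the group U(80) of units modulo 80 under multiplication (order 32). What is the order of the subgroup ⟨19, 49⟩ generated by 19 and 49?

|⟨19⟩| = 4 and |⟨49⟩| = 2, so |H| is a multiple of lcm(4, 2) = 4 and divides |G| = 32.
Closing under the operation: H = {1, 9, 11, 19, 41, 49, 51, 59}, so |H| = 8.

8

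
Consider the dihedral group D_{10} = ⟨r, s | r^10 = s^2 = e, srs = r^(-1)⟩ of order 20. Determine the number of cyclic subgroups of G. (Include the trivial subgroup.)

14

A cyclic subgroup of order d is generated by each of its φ(d) elements of order d, so the cyclic subgroups of order d number (#elements of order d)/φ(d).
Cyclic subgroups by order — order 1: 1; order 2: 11; order 5: 1; order 10: 1.
Total: 14.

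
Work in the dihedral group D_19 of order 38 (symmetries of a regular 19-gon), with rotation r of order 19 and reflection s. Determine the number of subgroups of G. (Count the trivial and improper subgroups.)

|G| = 38, so by Lagrange every subgroup order divides 38. Divisors: 1, 2, 19, 38.
Subgroups by order — order 1: 1; order 2: 19; order 19: 1; order 38: 1.
Total: 1 + 19 + 1 + 1 = 22.

22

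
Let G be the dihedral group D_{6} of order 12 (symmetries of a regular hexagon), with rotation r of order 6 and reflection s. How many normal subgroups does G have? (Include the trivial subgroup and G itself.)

G has 16 subgroups. Checking conjugation-invariance by order — order 1: 1/1 normal; order 2: 1/7 normal; order 3: 1/1 normal; order 4: 0/3 normal; order 6: 3/3 normal; order 12: 1/1 normal.
Total normal subgroups: 7.

7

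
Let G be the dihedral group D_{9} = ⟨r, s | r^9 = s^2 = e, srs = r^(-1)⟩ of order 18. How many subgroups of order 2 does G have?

|G| = 18 and 2 | 18, so subgroups of order 2 are possible by Lagrange.
The subgroups of order 2 are: {e, r^2s}; {e, r^3s}; {e, r^4s}; {e, r^5s}; … (9 in all).
So G has 9 subgroups of order 2.

9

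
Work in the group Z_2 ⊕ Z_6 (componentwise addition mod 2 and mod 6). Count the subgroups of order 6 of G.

|G| = 12 and 6 | 12, so subgroups of order 6 are possible by Lagrange.
The subgroups of order 6 are: {(0,0), (0,1), (0,2), (0,3), (0,4), (0,5)}; {(0,0), (0,2), (0,4), (1,0), (1,2), (1,4)}; {(0,0), (0,2), (0,4), (1,1), (1,3), (1,5)}.
So G has 3 subgroups of order 6.

3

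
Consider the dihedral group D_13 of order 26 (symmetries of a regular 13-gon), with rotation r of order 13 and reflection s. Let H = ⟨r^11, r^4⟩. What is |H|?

|⟨r^11⟩| = 13 and |⟨r^4⟩| = 13, so |H| is a multiple of lcm(13, 13) = 13 and divides |G| = 26.
Closing under the operation: H = {e, r, r^2, r^3, r^4, r^5, r^6, r^7, r^8, r^9, r^10, r^11, r^12}, so |H| = 13.

13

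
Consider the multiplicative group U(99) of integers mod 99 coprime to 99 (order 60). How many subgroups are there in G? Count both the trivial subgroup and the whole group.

20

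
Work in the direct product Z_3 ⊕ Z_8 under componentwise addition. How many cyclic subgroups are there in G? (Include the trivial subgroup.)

8

A cyclic subgroup of order d is generated by each of its φ(d) elements of order d, so the cyclic subgroups of order d number (#elements of order d)/φ(d).
Cyclic subgroups by order — order 1: 1; order 2: 1; order 3: 1; order 4: 1; order 6: 1; order 8: 1; order 12: 1; order 24: 1.
Total: 8.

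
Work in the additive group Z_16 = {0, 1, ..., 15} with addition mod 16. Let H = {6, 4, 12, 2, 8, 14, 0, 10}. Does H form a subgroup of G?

Yes

|H| = 8 divides |G| = 16, consistent with Lagrange.
H contains the identity, every element's inverse is in H, and H is closed under +: it is a subgroup.
In fact H = ⟨2⟩.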